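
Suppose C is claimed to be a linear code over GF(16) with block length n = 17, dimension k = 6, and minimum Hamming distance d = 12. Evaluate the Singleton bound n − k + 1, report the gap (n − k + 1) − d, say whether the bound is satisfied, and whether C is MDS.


Singleton RHS = n − k + 1 = 12, slack = 0, bound satisfied, MDS.

Singleton bound: d ≤ n − k + 1.
Here n = 17, k = 6, so n − k + 1 = 12.
Given d = 12, check d ≤ 12: YES.
Slack = (n − k + 1) − d = 0.
The code is MDS (slack = 0).
Description: the claimed parameters are [17, 6, 12]_16; such a code would be MDS (meets Singleton bound).


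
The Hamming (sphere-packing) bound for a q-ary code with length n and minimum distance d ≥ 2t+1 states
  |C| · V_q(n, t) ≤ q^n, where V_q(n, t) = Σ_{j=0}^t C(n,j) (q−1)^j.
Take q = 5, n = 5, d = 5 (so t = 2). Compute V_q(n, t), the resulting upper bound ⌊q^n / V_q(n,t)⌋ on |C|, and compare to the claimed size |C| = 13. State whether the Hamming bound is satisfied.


V_q(n, t) = 181, q^n = 3125, Hamming bound = 17, |C| = 13 ≤ bound (satisfied).

Step 1: Compute V_q(n, t) = Σ_{j=0}^2 C(n, j) (q−1)^j.
  j = 0: C(5,0)·(4)^0 = 1·1 = 1.
  j = 1: C(5,1)·(4)^1 = 5·4 = 20.
  j = 2: C(5,2)·(4)^2 = 10·16 = 160.
  V_q(n, t) = 1 + 20 + 160 = 181.
Step 2: q^n = 5^5 = 3125.
Step 3: Hamming bound ⌊q^n / V_q(n,t)⌋ = ⌊3125/181⌋ = 17.
Step 4: Compare |C| = 13 to 17: satisfied.
The claimed |C| lies below the Hamming bound.


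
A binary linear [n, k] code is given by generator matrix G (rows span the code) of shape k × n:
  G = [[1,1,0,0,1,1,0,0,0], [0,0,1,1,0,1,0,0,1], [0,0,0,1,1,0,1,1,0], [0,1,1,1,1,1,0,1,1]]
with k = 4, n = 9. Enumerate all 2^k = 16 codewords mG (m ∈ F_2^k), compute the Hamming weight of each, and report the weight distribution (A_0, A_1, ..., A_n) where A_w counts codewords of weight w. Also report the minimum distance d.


Weight distribution: A_0 = 1, A_3 = 3, A_4 = 3, A_5 = 4, A_6 = 4, A_7 = 1. Minimum distance d = 3.

Enumerate all 2^4 = 16 messages m ∈ F_2^4.
For each, compute codeword c = mG in F_2^9, then tally its weight.
  m = 0000 → c = 000000000, weight = 0.
  m = 1000 → c = 110011000, weight = 4.
  m = 0100 → c = 001101001, weight = 4.
  m = 1100 → c = 111110001, weight = 6.
  m = 0010 → c = 000110110, weight = 4.
  m = 1010 → c = 110101110, weight = 6.
  m = 0110 → c = 001011111, weight = 6.
  m = 1110 → c = 111000111, weight = 6.
  m = 0001 → c = 011111011, weight = 7.
  m = 1001 → c = 101100011, weight = 5.
  m = 0101 → c = 010010010, weight = 3.
  m = 1101 → c = 100001010, weight = 3.
  m = 0011 → c = 011001101, weight = 5.
  m = 1011 → c = 101010101, weight = 5.
  m = 0111 → c = 010100100, weight = 3.
  m = 1111 → c = 100111100, weight = 5.
Tally weights:
  weight 0: 1 codewords.
  weight 3: 3 codewords.
  weight 4: 3 codewords.
  weight 5: 4 codewords.
  weight 6: 4 codewords.
  weight 7: 1 codewords.
Minimum distance d = smallest w > 0 with A_w > 0 = 3.
Sanity: Σ A_w = 16 = 2^4 = 16 ✓.


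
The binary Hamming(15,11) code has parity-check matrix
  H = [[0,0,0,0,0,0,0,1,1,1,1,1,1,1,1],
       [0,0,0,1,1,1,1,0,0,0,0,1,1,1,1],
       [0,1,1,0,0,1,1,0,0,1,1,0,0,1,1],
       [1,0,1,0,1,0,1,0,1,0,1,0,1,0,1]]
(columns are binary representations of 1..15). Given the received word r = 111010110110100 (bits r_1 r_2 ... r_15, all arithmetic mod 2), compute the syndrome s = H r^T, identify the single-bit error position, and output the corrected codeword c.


s = (0, 1, 1, 0)^T, error position = 6, corrected codeword c = 111011110110100

Compute s = H r^T mod 2 one row at a time:
  s_1 = 1 + 0 + 1 + 1 + 0 + 1 + 0 + 0 = 4 ≡ 0 (mod 2).
  s_2 = 0 + 1 + 0 + 1 + 0 + 1 + 0 + 0 = 3 ≡ 1 (mod 2).
  s_3 = 1 + 1 + 0 + 1 + 1 + 1 + 0 + 0 = 5 ≡ 1 (mod 2).
  s_4 = 1 + 1 + 1 + 1 + 0 + 1 + 1 + 0 = 6 ≡ 0 (mod 2).
s = (0, 1, 1, 0)^T — this equals column 6 of H (binary 0110), so error is at position 6.
Correct: flip bit 6 of r = 111010110110100 to get c = 111011110110100.


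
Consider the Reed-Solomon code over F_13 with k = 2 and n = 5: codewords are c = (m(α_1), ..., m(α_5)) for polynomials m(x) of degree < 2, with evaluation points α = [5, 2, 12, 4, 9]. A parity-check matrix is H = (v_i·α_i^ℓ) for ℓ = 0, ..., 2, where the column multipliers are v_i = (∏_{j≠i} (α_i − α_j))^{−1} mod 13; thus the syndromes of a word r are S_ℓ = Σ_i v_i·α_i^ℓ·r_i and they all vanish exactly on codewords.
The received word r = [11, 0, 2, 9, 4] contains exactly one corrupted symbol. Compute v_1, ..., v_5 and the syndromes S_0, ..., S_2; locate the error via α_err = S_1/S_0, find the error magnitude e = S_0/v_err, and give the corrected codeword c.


S = (10, 1, 4), error at position 4, error magnitude e = 6, c = [11, 0, 2, 3, 4].

Step 1: column multipliers v_i = (∏_{j≠i}(α_i − α_j))^{−1} mod 13.
  i = 1 (α = 5): (5−2)(5−12)(5−4)(5−9) = 3·(−7)·1·(−4) = 84 ≡ 6, so v_1 = 6^{−1} = 11 (mod 13).
  i = 2 (α = 2): (2−5)(2−12)(2−4)(2−9) = (−3)·(−10)·(−2)·(−7) = 420 ≡ 4, so v_2 = 4^{−1} = 10 (mod 13).
  i = 3 (α = 12): (12−5)(12−2)(12−4)(12−9) = 7·10·8·3 = 1680 ≡ 3, so v_3 = 3^{−1} = 9 (mod 13).
  i = 4 (α = 4): (4−5)(4−2)(4−12)(4−9) = (−1)·2·(−8)·(−5) = −80 ≡ 11, so v_4 = 11^{−1} = 6 (mod 13).
  i = 5 (α = 9): (9−5)(9−2)(9−12)(9−4) = 4·7·(−3)·5 = −420 ≡ 9, so v_5 = 9^{−1} = 3 (mod 13).
  v = [11, 10, 9, 6, 3].
Step 2: syndromes of r = [11, 0, 2, 9, 4] (all sums mod 13).
  S_0 = Σ v_i r_i = 11·11 + 10·0 + 9·2 + 6·9 + 3·4 = 205 ≡ 10.
  S_1 = Σ v_i α_i r_i = 11·5·11 + 10·2·0 + 9·12·2 + 6·4·9 + 3·9·4 = 1145 ≡ 1.
  α_i^2 mod 13 = [12, 4, 1, 3, 3].
  S_2 = Σ v_i α_i^2 r_i = 11·12·11 + 10·4·0 + 9·1·2 + 6·3·9 + 3·3·4 = 1668 ≡ 4.
  S = (10, 1, 4) ≠ 0, so r is not a codeword (an error is present).
Step 3: locate the error. For a single error e at position i, S_ℓ = v_i·e·α_i^ℓ, so α_err = S_1/S_0.
  S_0^{−1} = 10^{−1} = 4 (mod 13), so α_err = 1·4 = 4 ≡ 4 = α_4. Error position i = 4.
  Consistency check: S_2/S_1 = 4·1 = 4 ≡ 4 = α_err ✓ (single-error assumption holds).
Step 4: error magnitude e = S_0/v_4 = S_0·∏_{j≠4}(α_4 − α_j) = 10·11 = 110 ≡ 6 (mod 13).
Step 5: correct position 4: c_4 = r_4 − e = 9 − 6 ≡ 3 (mod 13). Hence c = [11, 0, 2, 3, 4].
  Check: interpolating c through the α_i gives m(x) = 10 + 8·x (degree < 2) with m(α_i) = c_i for every i, so c is indeed a codeword.


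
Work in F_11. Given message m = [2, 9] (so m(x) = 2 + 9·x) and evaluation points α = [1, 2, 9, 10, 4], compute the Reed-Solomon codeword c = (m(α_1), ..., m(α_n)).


c = [0, 9, 6, 4, 5]

Message polynomial: m(x) = 2 + 9·x (mod 11).
For each evaluation point α_i, compute m(α_i) mod 11:
  α_1 = 1: Horner steps 9 → 0, so m(1) = 0.
  α_2 = 2: Horner steps 9 → 9, so m(2) = 9.
  α_3 = 9: Horner steps 9 → 6, so m(9) = 6.
  α_4 = 10: Horner steps 9 → 4, so m(10) = 4.
  α_5 = 4: Horner steps 9 → 5, so m(4) = 5.
Codeword c = [0, 9, 6, 4, 5] ∈ F_11^5.


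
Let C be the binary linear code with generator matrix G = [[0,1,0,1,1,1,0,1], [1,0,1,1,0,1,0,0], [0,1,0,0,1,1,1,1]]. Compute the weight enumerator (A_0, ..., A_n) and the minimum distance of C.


Weight distribution: A_0 = 1, A_2 = 1, A_4 = 2, A_5 = 3, A_7 = 1. Minimum distance d = 2.

Enumerate all 2^3 = 8 messages m ∈ F_2^3.
For each, compute codeword c = mG in F_2^8, then tally its weight.
  m = 000 → c = 00000000, weight = 0.
  m = 100 → c = 01011101, weight = 5.
  m = 010 → c = 10110100, weight = 4.
  m = 110 → c = 11101001, weight = 5.
  m = 001 → c = 01001111, weight = 5.
  m = 101 → c = 00010010, weight = 2.
  m = 011 → c = 11111011, weight = 7.
  m = 111 → c = 10100110, weight = 4.
Tally weights:
  weight 0: 1 codewords.
  weight 2: 1 codewords.
  weight 4: 2 codewords.
  weight 5: 3 codewords.
  weight 7: 1 codewords.
Minimum distance d = smallest w > 0 with A_w > 0 = 2.
Sanity: Σ A_w = 8 = 2^3 = 8 ✓.


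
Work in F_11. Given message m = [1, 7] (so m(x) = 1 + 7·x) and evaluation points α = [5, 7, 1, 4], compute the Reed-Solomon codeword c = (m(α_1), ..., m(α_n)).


c = [3, 6, 8, 7]

Message polynomial: m(x) = 1 + 7·x (mod 11).
For each evaluation point α_i, compute m(α_i) mod 11:
  α_1 = 5: Horner steps 7 → 3, so m(5) = 3.
  α_2 = 7: Horner steps 7 → 6, so m(7) = 6.
  α_3 = 1: Horner steps 7 → 8, so m(1) = 8.
  α_4 = 4: Horner steps 7 → 7, so m(4) = 7.
Codeword c = [3, 6, 8, 7] ∈ F_11^4.


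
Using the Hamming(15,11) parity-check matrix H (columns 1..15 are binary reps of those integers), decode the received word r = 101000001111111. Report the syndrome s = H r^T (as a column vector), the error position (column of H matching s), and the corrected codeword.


s = (1, 0, 1, 0)^T, error position = 10, corrected codeword c = 101000001011111

Compute s = H r^T mod 2 one row at a time:
  s_1 = 0 + 1 + 1 + 1 + 1 + 1 + 1 + 1 = 7 ≡ 1 (mod 2).
  s_2 = 0 + 0 + 0 + 0 + 1 + 1 + 1 + 1 = 4 ≡ 0 (mod 2).
  s_3 = 0 + 1 + 0 + 0 + 1 + 1 + 1 + 1 = 5 ≡ 1 (mod 2).
  s_4 = 1 + 1 + 0 + 0 + 1 + 1 + 1 + 1 = 6 ≡ 0 (mod 2).
s = (1, 0, 1, 0)^T — this equals column 10 of H (binary 1010), so error is at position 10.
Correct: flip bit 10 of r = 101000001111111 to get c = 101000001011111.


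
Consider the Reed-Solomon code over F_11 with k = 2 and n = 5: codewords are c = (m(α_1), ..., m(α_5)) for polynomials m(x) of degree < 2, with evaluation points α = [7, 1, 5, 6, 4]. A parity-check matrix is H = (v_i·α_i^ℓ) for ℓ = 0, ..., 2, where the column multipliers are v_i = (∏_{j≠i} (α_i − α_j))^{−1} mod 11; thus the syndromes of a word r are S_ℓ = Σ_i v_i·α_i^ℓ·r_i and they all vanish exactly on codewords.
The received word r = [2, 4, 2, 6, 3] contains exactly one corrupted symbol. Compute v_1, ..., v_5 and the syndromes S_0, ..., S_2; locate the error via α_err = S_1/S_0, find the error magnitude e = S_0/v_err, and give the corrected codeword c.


S = (10, 6, 8), error at position 3, error magnitude e = 3, c = [2, 4, 10, 6, 3].

Step 1: column multipliers v_i = (∏_{j≠i}(α_i − α_j))^{−1} mod 11.
  i = 1 (α = 7): (7−1)(7−5)(7−6)(7−4) = 6·2·1·3 = 36 ≡ 3, so v_1 = 3^{−1} = 4 (mod 11).
  i = 2 (α = 1): (1−7)(1−5)(1−6)(1−4) = (−6)·(−4)·(−5)·(−3) = 360 ≡ 8, so v_2 = 8^{−1} = 7 (mod 11).
  i = 3 (α = 5): (5−7)(5−1)(5−6)(5−4) = (−2)·4·(−1)·1 = 8 ≡ 8, so v_3 = 8^{−1} = 7 (mod 11).
  i = 4 (α = 6): (6−7)(6−1)(6−5)(6−4) = (−1)·5·1·2 = −10 ≡ 1, so v_4 = 1^{−1} = 1 (mod 11).
  i = 5 (α = 4): (4−7)(4−1)(4−5)(4−6) = (−3)·3·(−1)·(−2) = −18 ≡ 4, so v_5 = 4^{−1} = 3 (mod 11).
  v = [4, 7, 7, 1, 3].
Step 2: syndromes of r = [2, 4, 2, 6, 3] (all sums mod 11).
  S_0 = Σ v_i r_i = 4·2 + 7·4 + 7·2 + 1·6 + 3·3 = 65 ≡ 10.
  S_1 = Σ v_i α_i r_i = 4·7·2 + 7·1·4 + 7·5·2 + 1·6·6 + 3·4·3 = 226 ≡ 6.
  α_i^2 mod 11 = [5, 1, 3, 3, 5].
  S_2 = Σ v_i α_i^2 r_i = 4·5·2 + 7·1·4 + 7·3·2 + 1·3·6 + 3·5·3 = 173 ≡ 8.
  S = (10, 6, 8) ≠ 0, so r is not a codeword (an error is present).
Step 3: locate the error. For a single error e at position i, S_ℓ = v_i·e·α_i^ℓ, so α_err = S_1/S_0.
  S_0^{−1} = 10^{−1} = 10 (mod 11), so α_err = 6·10 = 60 ≡ 5 = α_3. Error position i = 3.
  Consistency check: S_2/S_1 = 8·2 = 16 ≡ 5 = α_err ✓ (single-error assumption holds).
Step 4: error magnitude e = S_0/v_3 = S_0·∏_{j≠3}(α_3 − α_j) = 10·8 = 80 ≡ 3 (mod 11).
Step 5: correct position 3: c_3 = r_3 − e = 2 − 3 ≡ 10 (mod 11). Hence c = [2, 4, 10, 6, 3].
  Check: interpolating c through the α_i gives m(x) = 8 + 7·x (degree < 2) with m(α_i) = c_i for every i, so c is indeed a codeword.


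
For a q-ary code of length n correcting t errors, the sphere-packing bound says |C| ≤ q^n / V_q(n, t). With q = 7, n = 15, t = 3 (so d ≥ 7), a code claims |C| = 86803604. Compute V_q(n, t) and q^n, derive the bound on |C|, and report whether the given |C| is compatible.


V_q(n, t) = 102151, q^n = 4747561509943, Hamming bound = 46475918, |C| = 86803604 > bound (violated).

Step 1: Compute V_q(n, t) = Σ_{j=0}^3 C(n, j) (q−1)^j.
  j = 0: C(15,0)·(6)^0 = 1·1 = 1.
  j = 1: C(15,1)·(6)^1 = 15·6 = 90.
  j = 2: C(15,2)·(6)^2 = 105·36 = 3780.
  j = 3: C(15,3)·(6)^3 = 455·216 = 98280.
  V_q(n, t) = 1 + 90 + 3780 + 98280 = 102151.
Step 2: q^n = 7^15 = 4747561509943.
Step 3: Hamming bound ⌊q^n / V_q(n,t)⌋ = ⌊4747561509943/102151⌋ = 46475918.
Step 4: Compare |C| = 86803604 to 46475918: violated.
The claimed |C| lies above the Hamming bound, so no 7-ary code of length 15 with d ≥ 7 can have 86803604 codewords.


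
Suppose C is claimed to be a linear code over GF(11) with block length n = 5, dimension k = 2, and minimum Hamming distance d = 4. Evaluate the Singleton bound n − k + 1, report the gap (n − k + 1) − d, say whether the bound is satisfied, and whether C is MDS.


Singleton RHS = n − k + 1 = 4, slack = 0, bound satisfied, MDS.

Singleton bound: d ≤ n − k + 1.
Here n = 5, k = 2, so n − k + 1 = 4.
Given d = 4, check d ≤ 4: YES.
Slack = (n − k + 1) − d = 0.
The code is MDS (slack = 0).
Description: the claimed parameters are [5, 2, 4]_11; such a code would be MDS (meets Singleton bound).


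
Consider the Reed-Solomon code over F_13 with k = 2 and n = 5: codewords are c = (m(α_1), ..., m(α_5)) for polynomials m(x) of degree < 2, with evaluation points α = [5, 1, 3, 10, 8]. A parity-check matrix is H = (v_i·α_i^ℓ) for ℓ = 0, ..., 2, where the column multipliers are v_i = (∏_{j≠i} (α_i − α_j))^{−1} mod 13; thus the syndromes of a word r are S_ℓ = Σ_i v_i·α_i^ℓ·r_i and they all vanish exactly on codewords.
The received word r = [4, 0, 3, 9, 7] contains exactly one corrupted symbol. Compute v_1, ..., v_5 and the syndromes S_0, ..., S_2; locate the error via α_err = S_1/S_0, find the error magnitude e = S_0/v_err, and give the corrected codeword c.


S = (9, 1, 3), error at position 3, error magnitude e = 1, c = [4, 0, 2, 9, 7].

Step 1: column multipliers v_i = (∏_{j≠i}(α_i − α_j))^{−1} mod 13.
  i = 1 (α = 5): (5−1)(5−3)(5−10)(5−8) = 4·2·(−5)·(−3) = 120 ≡ 3, so v_1 = 3^{−1} = 9 (mod 13).
  i = 2 (α = 1): (1−5)(1−3)(1−10)(1−8) = (−4)·(−2)·(−9)·(−7) = 504 ≡ 10, so v_2 = 10^{−1} = 4 (mod 13).
  i = 3 (α = 3): (3−5)(3−1)(3−10)(3−8) = (−2)·2·(−7)·(−5) = −140 ≡ 3, so v_3 = 3^{−1} = 9 (mod 13).
  i = 4 (α = 10): (10−5)(10−1)(10−3)(10−8) = 5·9·7·2 = 630 ≡ 6, so v_4 = 6^{−1} = 11 (mod 13).
  i = 5 (α = 8): (8−5)(8−1)(8−3)(8−10) = 3·7·5·(−2) = −210 ≡ 11, so v_5 = 11^{−1} = 6 (mod 13).
  v = [9, 4, 9, 11, 6].
Step 2: syndromes of r = [4, 0, 3, 9, 7] (all sums mod 13).
  S_0 = Σ v_i r_i = 9·4 + 4·0 + 9·3 + 11·9 + 6·7 = 204 ≡ 9.
  S_1 = Σ v_i α_i r_i = 9·5·4 + 4·1·0 + 9·3·3 + 11·10·9 + 6·8·7 = 1587 ≡ 1.
  α_i^2 mod 13 = [12, 1, 9, 9, 12].
  S_2 = Σ v_i α_i^2 r_i = 9·12·4 + 4·1·0 + 9·9·3 + 11·9·9 + 6·12·7 = 2070 ≡ 3.
  S = (9, 1, 3) ≠ 0, so r is not a codeword (an error is present).
Step 3: locate the error. For a single error e at position i, S_ℓ = v_i·e·α_i^ℓ, so α_err = S_1/S_0.
  S_0^{−1} = 9^{−1} = 3 (mod 13), so α_err = 1·3 = 3 ≡ 3 = α_3. Error position i = 3.
  Consistency check: S_2/S_1 = 3·1 = 3 ≡ 3 = α_err ✓ (single-error assumption holds).
Step 4: error magnitude e = S_0/v_3 = S_0·∏_{j≠3}(α_3 − α_j) = 9·3 = 27 ≡ 1 (mod 13).
Step 5: correct position 3: c_3 = r_3 − e = 3 − 1 ≡ 2 (mod 13). Hence c = [4, 0, 2, 9, 7].
  Check: interpolating c through the α_i gives m(x) = 12 + 1·x (degree < 2) with m(α_i) = c_i for every i, so c is indeed a codeword.


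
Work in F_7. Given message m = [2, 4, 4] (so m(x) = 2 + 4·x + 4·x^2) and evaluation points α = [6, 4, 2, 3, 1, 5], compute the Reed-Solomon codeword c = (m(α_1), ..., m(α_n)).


c = [2, 5, 5, 1, 3, 3]

Message polynomial: m(x) = 2 + 4·x + 4·x^2 (mod 7).
For each evaluation point α_i, compute m(α_i) mod 7:
  α_1 = 6: Horner steps 4 → 0 → 2, so m(6) = 2.
  α_2 = 4: Horner steps 4 → 6 → 5, so m(4) = 5.
  α_3 = 2: Horner steps 4 → 5 → 5, so m(2) = 5.
  α_4 = 3: Horner steps 4 → 2 → 1, so m(3) = 1.
  α_5 = 1: Horner steps 4 → 1 → 3, so m(1) = 3.
  α_6 = 5: Horner steps 4 → 3 → 3, so m(5) = 3.
Codeword c = [2, 5, 5, 1, 3, 3] ∈ F_7^6.


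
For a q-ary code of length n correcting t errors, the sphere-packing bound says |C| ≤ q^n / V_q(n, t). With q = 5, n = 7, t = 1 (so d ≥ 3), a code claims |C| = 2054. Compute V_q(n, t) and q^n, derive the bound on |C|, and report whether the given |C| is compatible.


V_q(n, t) = 29, q^n = 78125, Hamming bound = 2693, |C| = 2054 ≤ bound (satisfied).

Step 1: Compute V_q(n, t) = Σ_{j=0}^1 C(n, j) (q−1)^j.
  j = 0: C(7,0)·(4)^0 = 1·1 = 1.
  j = 1: C(7,1)·(4)^1 = 7·4 = 28.
  V_q(n, t) = 1 + 28 = 29.
Step 2: q^n = 5^7 = 78125.
Step 3: Hamming bound ⌊q^n / V_q(n,t)⌋ = ⌊78125/29⌋ = 2693.
Step 4: Compare |C| = 2054 to 2693: satisfied.
The claimed |C| lies below the Hamming bound.


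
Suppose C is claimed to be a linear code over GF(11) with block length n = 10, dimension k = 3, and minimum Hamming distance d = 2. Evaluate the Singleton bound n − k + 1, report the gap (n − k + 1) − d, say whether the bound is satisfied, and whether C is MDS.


Singleton RHS = n − k + 1 = 8, slack = 6, bound satisfied, not MDS.

Singleton bound: d ≤ n − k + 1.
Here n = 10, k = 3, so n − k + 1 = 8.
Given d = 2, check d ≤ 8: YES.
Slack = (n − k + 1) − d = 6.
The code is NOT MDS (slack = 6 > 0).
Description: the claimed parameters are [10, 3, 2]_11; such a code would be non-MDS.


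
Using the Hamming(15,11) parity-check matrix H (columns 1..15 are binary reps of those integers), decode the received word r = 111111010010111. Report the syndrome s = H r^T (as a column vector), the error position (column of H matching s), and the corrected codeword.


s = (1, 0, 0, 0)^T, error position = 8, corrected codeword c = 111111000010111

Compute s = H r^T mod 2 one row at a time:
  s_1 = 1 + 0 + 0 + 1 + 0 + 1 + 1 + 1 = 5 ≡ 1 (mod 2).
  s_2 = 1 + 1 + 1 + 0 + 0 + 1 + 1 + 1 = 6 ≡ 0 (mod 2).
  s_3 = 1 + 1 + 1 + 0 + 0 + 1 + 1 + 1 = 6 ≡ 0 (mod 2).
  s_4 = 1 + 1 + 1 + 0 + 0 + 1 + 1 + 1 = 6 ≡ 0 (mod 2).
s = (1, 0, 0, 0)^T — this equals column 8 of H (binary 1000), so error is at position 8.
Correct: flip bit 8 of r = 111111010010111 to get c = 111111000010111.


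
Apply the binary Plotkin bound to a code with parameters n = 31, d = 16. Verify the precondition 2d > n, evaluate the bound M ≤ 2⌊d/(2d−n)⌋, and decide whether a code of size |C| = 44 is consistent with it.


Plotkin bound M ≤ 32; given |C| = 44 > bound (violated).

Check applicability: 2d = 32, n = 31.
2d − n = 1 > 0, so Plotkin applies.
Compute d/(2d−n) = 16/1 ≈ 16.0000.
⌊d/(2d−n)⌋ = 16.
Plotkin bound: M ≤ 2·16 = 32.
Given |C| = 44, check: VIOLATED.
This |C| is above the Plotkin bound, so no binary code with n = 31, d = 16 and 44 codewords exists.


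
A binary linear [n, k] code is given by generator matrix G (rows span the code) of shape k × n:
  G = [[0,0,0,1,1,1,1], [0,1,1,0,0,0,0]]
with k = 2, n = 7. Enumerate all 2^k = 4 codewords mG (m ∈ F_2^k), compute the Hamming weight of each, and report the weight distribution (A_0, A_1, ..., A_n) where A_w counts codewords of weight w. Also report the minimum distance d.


Weight distribution: A_0 = 1, A_2 = 1, A_4 = 1, A_6 = 1. Minimum distance d = 2.

Enumerate all 2^2 = 4 messages m ∈ F_2^2.
For each, compute codeword c = mG in F_2^7, then tally its weight.
  m = 00 → c = 0000000, weight = 0.
  m = 10 → c = 0001111, weight = 4.
  m = 01 → c = 0110000, weight = 2.
  m = 11 → c = 0111111, weight = 6.
Tally weights:
  weight 0: 1 codewords.
  weight 2: 1 codewords.
  weight 4: 1 codewords.
  weight 6: 1 codewords.
Minimum distance d = smallest w > 0 with A_w > 0 = 2.
Sanity: Σ A_w = 4 = 2^2 = 4 ✓.


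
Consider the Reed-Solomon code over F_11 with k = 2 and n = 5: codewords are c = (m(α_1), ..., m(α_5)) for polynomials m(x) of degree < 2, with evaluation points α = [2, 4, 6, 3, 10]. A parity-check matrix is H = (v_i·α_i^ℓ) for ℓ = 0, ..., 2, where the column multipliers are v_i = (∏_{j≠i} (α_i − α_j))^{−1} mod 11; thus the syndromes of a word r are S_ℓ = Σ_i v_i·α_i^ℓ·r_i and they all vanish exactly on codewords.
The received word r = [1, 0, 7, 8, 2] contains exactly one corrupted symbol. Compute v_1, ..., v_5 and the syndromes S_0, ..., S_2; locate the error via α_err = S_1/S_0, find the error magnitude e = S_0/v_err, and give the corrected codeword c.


S = (9, 3, 1), error at position 2, error magnitude e = 7, c = [1, 4, 7, 8, 2].

Step 1: column multipliers v_i = (∏_{j≠i}(α_i − α_j))^{−1} mod 11.
  i = 1 (α = 2): (2−4)(2−6)(2−3)(2−10) = (−2)·(−4)·(−1)·(−8) = 64 ≡ 9, so v_1 = 9^{−1} = 5 (mod 11).
  i = 2 (α = 4): (4−2)(4−6)(4−3)(4−10) = 2·(−2)·1·(−6) = 24 ≡ 2, so v_2 = 2^{−1} = 6 (mod 11).
  i = 3 (α = 6): (6−2)(6−4)(6−3)(6−10) = 4·2·3·(−4) = −96 ≡ 3, so v_3 = 3^{−1} = 4 (mod 11).
  i = 4 (α = 3): (3−2)(3−4)(3−6)(3−10) = 1·(−1)·(−3)·(−7) = −21 ≡ 1, so v_4 = 1^{−1} = 1 (mod 11).
  i = 5 (α = 10): (10−2)(10−4)(10−6)(10−3) = 8·6·4·7 = 1344 ≡ 2, so v_5 = 2^{−1} = 6 (mod 11).
  v = [5, 6, 4, 1, 6].
Step 2: syndromes of r = [1, 0, 7, 8, 2] (all sums mod 11).
  S_0 = Σ v_i r_i = 5·1 + 6·0 + 4·7 + 1·8 + 6·2 = 53 ≡ 9.
  S_1 = Σ v_i α_i r_i = 5·2·1 + 6·4·0 + 4·6·7 + 1·3·8 + 6·10·2 = 322 ≡ 3.
  α_i^2 mod 11 = [4, 5, 3, 9, 1].
  S_2 = Σ v_i α_i^2 r_i = 5·4·1 + 6·5·0 + 4·3·7 + 1·9·8 + 6·1·2 = 188 ≡ 1.
  S = (9, 3, 1) ≠ 0, so r is not a codeword (an error is present).
Step 3: locate the error. For a single error e at position i, S_ℓ = v_i·e·α_i^ℓ, so α_err = S_1/S_0.
  S_0^{−1} = 9^{−1} = 5 (mod 11), so α_err = 3·5 = 15 ≡ 4 = α_2. Error position i = 2.
  Consistency check: S_2/S_1 = 1·4 = 4 ≡ 4 = α_err ✓ (single-error assumption holds).
Step 4: error magnitude e = S_0/v_2 = S_0·∏_{j≠2}(α_2 − α_j) = 9·2 = 18 ≡ 7 (mod 11).
Step 5: correct position 2: c_2 = r_2 − e = 0 − 7 ≡ 4 (mod 11). Hence c = [1, 4, 7, 8, 2].
  Check: interpolating c through the α_i gives m(x) = 9 + 7·x (degree < 2) with m(α_i) = c_i for every i, so c is indeed a codeword.


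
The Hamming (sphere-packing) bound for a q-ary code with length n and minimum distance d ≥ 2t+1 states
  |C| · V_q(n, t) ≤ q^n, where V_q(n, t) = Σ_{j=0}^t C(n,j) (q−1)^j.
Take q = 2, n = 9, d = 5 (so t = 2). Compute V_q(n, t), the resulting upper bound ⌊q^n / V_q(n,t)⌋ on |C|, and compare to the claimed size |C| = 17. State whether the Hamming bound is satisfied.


V_q(n, t) = 46, q^n = 512, Hamming bound = 11, |C| = 17 > bound (violated).

Step 1: Compute V_q(n, t) = Σ_{j=0}^2 C(n, j) (q−1)^j.
  j = 0: C(9,0)·(1)^0 = 1·1 = 1.
  j = 1: C(9,1)·(1)^1 = 9·1 = 9.
  j = 2: C(9,2)·(1)^2 = 36·1 = 36.
  V_q(n, t) = 1 + 9 + 36 = 46.
Step 2: q^n = 2^9 = 512.
Step 3: Hamming bound ⌊q^n / V_q(n,t)⌋ = ⌊512/46⌋ = 11.
Step 4: Compare |C| = 17 to 11: violated.
The claimed |C| lies above the Hamming bound, so no 2-ary code of length 9 with d ≥ 5 can have 17 codewords.


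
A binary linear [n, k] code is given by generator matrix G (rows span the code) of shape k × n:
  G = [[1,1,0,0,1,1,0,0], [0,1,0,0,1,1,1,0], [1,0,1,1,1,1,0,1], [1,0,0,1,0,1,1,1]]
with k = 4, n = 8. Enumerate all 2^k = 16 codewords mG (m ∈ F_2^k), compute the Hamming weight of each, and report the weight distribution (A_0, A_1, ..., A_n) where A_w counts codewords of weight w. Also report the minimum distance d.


Weight distribution: A_0 = 1, A_2 = 1, A_3 = 4, A_4 = 3, A_5 = 4, A_6 = 3. Minimum distance d = 2.

Enumerate all 2^4 = 16 messages m ∈ F_2^4.
For each, compute codeword c = mG in F_2^8, then tally its weight.
  m = 0000 → c = 00000000, weight = 0.
  m = 1000 → c = 11001100, weight = 4.
  m = 0100 → c = 01001110, weight = 4.
  m = 1100 → c = 10000010, weight = 2.
  m = 0010 → c = 10111101, weight = 6.
  m = 1010 → c = 01110001, weight = 4.
  m = 0110 → c = 11110011, weight = 6.
  m = 1110 → c = 00111111, weight = 6.
  m = 0001 → c = 10010111, weight = 5.
  m = 1001 → c = 01011011, weight = 5.
  m = 0101 → c = 11011001, weight = 5.
  m = 1101 → c = 00010101, weight = 3.
  m = 0011 → c = 00101010, weight = 3.
  m = 1011 → c = 11100110, weight = 5.
  m = 0111 → c = 01100100, weight = 3.
  m = 1111 → c = 10101000, weight = 3.
Tally weights:
  weight 0: 1 codewords.
  weight 2: 1 codewords.
  weight 3: 4 codewords.
  weight 4: 3 codewords.
  weight 5: 4 codewords.
  weight 6: 3 codewords.
Minimum distance d = smallest w > 0 with A_w > 0 = 2.
Sanity: Σ A_w = 16 = 2^4 = 16 ✓.


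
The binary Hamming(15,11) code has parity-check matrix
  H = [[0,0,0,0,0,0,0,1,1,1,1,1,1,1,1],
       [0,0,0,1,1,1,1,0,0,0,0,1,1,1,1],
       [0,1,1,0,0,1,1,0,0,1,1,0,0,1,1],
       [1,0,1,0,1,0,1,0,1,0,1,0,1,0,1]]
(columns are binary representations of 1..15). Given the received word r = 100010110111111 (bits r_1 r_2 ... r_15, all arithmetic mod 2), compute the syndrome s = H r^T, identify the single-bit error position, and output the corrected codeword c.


s = (1, 0, 1, 0)^T, error position = 10, corrected codeword c = 100010110011111

Compute s = H r^T mod 2 one row at a time:
  s_1 = 1 + 0 + 1 + 1 + 1 + 1 + 1 + 1 = 7 ≡ 1 (mod 2).
  s_2 = 0 + 1 + 0 + 1 + 1 + 1 + 1 + 1 = 6 ≡ 0 (mod 2).
  s_3 = 0 + 0 + 0 + 1 + 1 + 1 + 1 + 1 = 5 ≡ 1 (mod 2).
  s_4 = 1 + 0 + 1 + 1 + 0 + 1 + 1 + 1 = 6 ≡ 0 (mod 2).
s = (1, 0, 1, 0)^T — this equals column 10 of H (binary 1010), so error is at position 10.
Correct: flip bit 10 of r = 100010110111111 to get c = 100010110011111.


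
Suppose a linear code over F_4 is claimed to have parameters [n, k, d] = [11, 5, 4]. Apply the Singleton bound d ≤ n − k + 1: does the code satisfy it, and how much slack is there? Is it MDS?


Singleton RHS = n − k + 1 = 7, slack = 3, bound satisfied, not MDS.

Singleton bound: d ≤ n − k + 1.
Here n = 11, k = 5, so n − k + 1 = 7.
Given d = 4, check d ≤ 7: YES.
Slack = (n − k + 1) − d = 3.
The code is NOT MDS (slack = 3 > 0).
Description: the claimed parameters are [11, 5, 4]_4; such a code would be non-MDS.


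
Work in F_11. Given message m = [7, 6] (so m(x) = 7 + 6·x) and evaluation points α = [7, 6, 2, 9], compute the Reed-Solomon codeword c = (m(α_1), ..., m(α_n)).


c = [5, 10, 8, 6]

Message polynomial: m(x) = 7 + 6·x (mod 11).
For each evaluation point α_i, compute m(α_i) mod 11:
  α_1 = 7: Horner steps 6 → 5, so m(7) = 5.
  α_2 = 6: Horner steps 6 → 10, so m(6) = 10.
  α_3 = 2: Horner steps 6 → 8, so m(2) = 8.
  α_4 = 9: Horner steps 6 → 6, so m(9) = 6.
Codeword c = [5, 10, 8, 6] ∈ F_11^4.


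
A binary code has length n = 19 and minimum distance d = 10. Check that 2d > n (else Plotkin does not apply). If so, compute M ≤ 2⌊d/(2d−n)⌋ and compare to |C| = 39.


Plotkin bound M ≤ 20; given |C| = 39 > bound (violated).

Check applicability: 2d = 20, n = 19.
2d − n = 1 > 0, so Plotkin applies.
Compute d/(2d−n) = 10/1 ≈ 10.0000.
⌊d/(2d−n)⌋ = 10.
Plotkin bound: M ≤ 2·10 = 20.
Given |C| = 39, check: VIOLATED.
This |C| is above the Plotkin bound, so no binary code with n = 19, d = 10 and 39 codewords exists.


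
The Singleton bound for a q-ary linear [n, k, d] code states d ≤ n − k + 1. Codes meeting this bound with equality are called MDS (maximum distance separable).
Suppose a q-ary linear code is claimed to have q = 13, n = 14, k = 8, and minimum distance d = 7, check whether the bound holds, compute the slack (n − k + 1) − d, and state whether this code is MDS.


Singleton RHS = n − k + 1 = 7, slack = 0, bound satisfied, MDS.

Singleton bound: d ≤ n − k + 1.
Here n = 14, k = 8, so n − k + 1 = 7.
Given d = 7, check d ≤ 7: YES.
Slack = (n − k + 1) − d = 0.
The code is MDS (slack = 0).
Description: the claimed parameters are [14, 8, 7]_13; such a code would be MDS (meets Singleton bound).


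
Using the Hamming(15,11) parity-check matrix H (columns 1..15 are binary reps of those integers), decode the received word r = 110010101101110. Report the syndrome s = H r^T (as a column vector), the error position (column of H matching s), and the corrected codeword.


s = (1, 1, 0, 1)^T, error position = 13, corrected codeword c = 110010101101010

Compute s = H r^T mod 2 one row at a time:
  s_1 = 0 + 1 + 1 + 0 + 1 + 1 + 1 + 0 = 5 ≡ 1 (mod 2).
  s_2 = 0 + 1 + 0 + 1 + 1 + 1 + 1 + 0 = 5 ≡ 1 (mod 2).
  s_3 = 1 + 0 + 0 + 1 + 1 + 0 + 1 + 0 = 4 ≡ 0 (mod 2).
  s_4 = 1 + 0 + 1 + 1 + 1 + 0 + 1 + 0 = 5 ≡ 1 (mod 2).
s = (1, 1, 0, 1)^T — this equals column 13 of H (binary 1101), so error is at position 13.
Correct: flip bit 13 of r = 110010101101110 to get c = 110010101101010.


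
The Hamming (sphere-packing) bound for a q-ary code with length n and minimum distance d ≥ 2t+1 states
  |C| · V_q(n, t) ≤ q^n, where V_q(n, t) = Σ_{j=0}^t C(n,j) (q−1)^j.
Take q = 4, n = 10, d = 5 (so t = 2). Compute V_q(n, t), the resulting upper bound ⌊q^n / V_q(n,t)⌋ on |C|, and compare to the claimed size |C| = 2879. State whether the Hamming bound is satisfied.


V_q(n, t) = 436, q^n = 1048576, Hamming bound = 2404, |C| = 2879 > bound (violated).

Step 1: Compute V_q(n, t) = Σ_{j=0}^2 C(n, j) (q−1)^j.
  j = 0: C(10,0)·(3)^0 = 1·1 = 1.
  j = 1: C(10,1)·(3)^1 = 10·3 = 30.
  j = 2: C(10,2)·(3)^2 = 45·9 = 405.
  V_q(n, t) = 1 + 30 + 405 = 436.
Step 2: q^n = 4^10 = 1048576.
Step 3: Hamming bound ⌊q^n / V_q(n,t)⌋ = ⌊1048576/436⌋ = 2404.
Step 4: Compare |C| = 2879 to 2404: violated.
The claimed |C| lies above the Hamming bound, so no 4-ary code of length 10 with d ≥ 5 can have 2879 codewords.


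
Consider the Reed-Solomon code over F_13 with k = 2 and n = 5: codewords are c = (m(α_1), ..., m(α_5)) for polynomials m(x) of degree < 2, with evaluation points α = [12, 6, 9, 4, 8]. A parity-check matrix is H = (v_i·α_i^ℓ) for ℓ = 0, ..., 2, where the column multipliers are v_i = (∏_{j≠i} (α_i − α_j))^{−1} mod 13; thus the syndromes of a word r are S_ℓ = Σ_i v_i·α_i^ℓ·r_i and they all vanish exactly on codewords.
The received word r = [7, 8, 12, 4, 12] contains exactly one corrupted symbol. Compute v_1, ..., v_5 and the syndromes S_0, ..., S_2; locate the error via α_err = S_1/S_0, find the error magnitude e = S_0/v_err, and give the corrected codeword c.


S = (9, 3, 1), error at position 3, error magnitude e = 11, c = [7, 8, 1, 4, 12].

Step 1: column multipliers v_i = (∏_{j≠i}(α_i − α_j))^{−1} mod 13.
  i = 1 (α = 12): (12−6)(12−9)(12−4)(12−8) = 6·3·8·4 = 576 ≡ 4, so v_1 = 4^{−1} = 10 (mod 13).
  i = 2 (α = 6): (6−12)(6−9)(6−4)(6−8) = (−6)·(−3)·2·(−2) = −72 ≡ 6, so v_2 = 6^{−1} = 11 (mod 13).
  i = 3 (α = 9): (9−12)(9−6)(9−4)(9−8) = (−3)·3·5·1 = −45 ≡ 7, so v_3 = 7^{−1} = 2 (mod 13).
  i = 4 (α = 4): (4−12)(4−6)(4−9)(4−8) = (−8)·(−2)·(−5)·(−4) = 320 ≡ 8, so v_4 = 8^{−1} = 5 (mod 13).
  i = 5 (α = 8): (8−12)(8−6)(8−9)(8−4) = (−4)·2·(−1)·4 = 32 ≡ 6, so v_5 = 6^{−1} = 11 (mod 13).
  v = [10, 11, 2, 5, 11].
Step 2: syndromes of r = [7, 8, 12, 4, 12] (all sums mod 13).
  S_0 = Σ v_i r_i = 10·7 + 11·8 + 2·12 + 5·4 + 11·12 = 334 ≡ 9.
  S_1 = Σ v_i α_i r_i = 10·12·7 + 11·6·8 + 2·9·12 + 5·4·4 + 11·8·12 = 2720 ≡ 3.
  α_i^2 mod 13 = [1, 10, 3, 3, 12].
  S_2 = Σ v_i α_i^2 r_i = 10·1·7 + 11·10·8 + 2·3·12 + 5·3·4 + 11·12·12 = 2666 ≡ 1.
  S = (9, 3, 1) ≠ 0, so r is not a codeword (an error is present).
Step 3: locate the error. For a single error e at position i, S_ℓ = v_i·e·α_i^ℓ, so α_err = S_1/S_0.
  S_0^{−1} = 9^{−1} = 3 (mod 13), so α_err = 3·3 = 9 ≡ 9 = α_3. Error position i = 3.
  Consistency check: S_2/S_1 = 1·9 = 9 ≡ 9 = α_err ✓ (single-error assumption holds).
Step 4: error magnitude e = S_0/v_3 = S_0·∏_{j≠3}(α_3 − α_j) = 9·7 = 63 ≡ 11 (mod 13).
Step 5: correct position 3: c_3 = r_3 − e = 12 − 11 ≡ 1 (mod 13). Hence c = [7, 8, 1, 4, 12].
  Check: interpolating c through the α_i gives m(x) = 9 + 2·x (degree < 2) with m(α_i) = c_i for every i, so c is indeed a codeword.


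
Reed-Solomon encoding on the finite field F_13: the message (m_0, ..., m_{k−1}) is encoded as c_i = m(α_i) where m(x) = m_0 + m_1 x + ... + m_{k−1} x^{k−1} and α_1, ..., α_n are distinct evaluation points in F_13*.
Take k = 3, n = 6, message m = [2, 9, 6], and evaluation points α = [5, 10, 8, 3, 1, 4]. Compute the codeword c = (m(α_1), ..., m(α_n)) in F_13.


c = [2, 3, 3, 5, 4, 4]

Message polynomial: m(x) = 2 + 9·x + 6·x^2 (mod 13).
For each evaluation point α_i, compute m(α_i) mod 13:
  α_1 = 5: Horner steps 6 → 0 → 2, so m(5) = 2.
  α_2 = 10: Horner steps 6 → 4 → 3, so m(10) = 3.
  α_3 = 8: Horner steps 6 → 5 → 3, so m(8) = 3.
  α_4 = 3: Horner steps 6 → 1 → 5, so m(3) = 5.
  α_5 = 1: Horner steps 6 → 2 → 4, so m(1) = 4.
  α_6 = 4: Horner steps 6 → 7 → 4, so m(4) = 4.
Codeword c = [2, 3, 3, 5, 4, 4] ∈ F_13^6.


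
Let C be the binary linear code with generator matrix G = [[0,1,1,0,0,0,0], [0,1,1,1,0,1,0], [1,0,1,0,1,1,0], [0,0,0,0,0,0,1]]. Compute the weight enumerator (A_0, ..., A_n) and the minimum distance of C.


Weight distribution: A_0 = 1, A_1 = 1, A_2 = 2, A_3 = 2, A_4 = 5, A_5 = 5. Minimum distance d = 1.

Enumerate all 2^4 = 16 messages m ∈ F_2^4.
For each, compute codeword c = mG in F_2^7, then tally its weight.
  m = 0000 → c = 0000000, weight = 0.
  m = 1000 → c = 0110000, weight = 2.
  m = 0100 → c = 0111010, weight = 4.
  m = 1100 → c = 0001010, weight = 2.
  m = 0010 → c = 1010110, weight = 4.
  m = 1010 → c = 1100110, weight = 4.
  m = 0110 → c = 1101100, weight = 4.
  m = 1110 → c = 1011100, weight = 4.
  m = 0001 → c = 0000001, weight = 1.
  m = 1001 → c = 0110001, weight = 3.
  m = 0101 → c = 0111011, weight = 5.
  m = 1101 → c = 0001011, weight = 3.
  m = 0011 → c = 1010111, weight = 5.
  m = 1011 → c = 1100111, weight = 5.
  m = 0111 → c = 1101101, weight = 5.
  m = 1111 → c = 1011101, weight = 5.
Tally weights:
  weight 0: 1 codewords.
  weight 1: 1 codewords.
  weight 2: 2 codewords.
  weight 3: 2 codewords.
  weight 4: 5 codewords.
  weight 5: 5 codewords.
Minimum distance d = smallest w > 0 with A_w > 0 = 1.
Sanity: Σ A_w = 16 = 2^4 = 16 ✓.


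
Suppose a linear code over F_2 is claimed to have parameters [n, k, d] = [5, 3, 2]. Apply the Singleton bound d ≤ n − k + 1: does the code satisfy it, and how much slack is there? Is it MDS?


Singleton RHS = n − k + 1 = 3, slack = 1, bound satisfied, not MDS.

Singleton bound: d ≤ n − k + 1.
Here n = 5, k = 3, so n − k + 1 = 3.
Given d = 2, check d ≤ 3: YES.
Slack = (n − k + 1) − d = 1.
The code is NOT MDS (slack = 1 > 0).
Description: the claimed parameters are [5, 3, 2]_2; such a code would be non-MDS.


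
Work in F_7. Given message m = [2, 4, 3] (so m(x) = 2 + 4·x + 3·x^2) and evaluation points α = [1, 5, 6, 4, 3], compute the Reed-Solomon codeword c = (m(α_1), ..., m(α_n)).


c = [2, 6, 1, 3, 6]

Message polynomial: m(x) = 2 + 4·x + 3·x^2 (mod 7).
For each evaluation point α_i, compute m(α_i) mod 7:
  α_1 = 1: Horner steps 3 → 0 → 2, so m(1) = 2.
  α_2 = 5: Horner steps 3 → 5 → 6, so m(5) = 6.
  α_3 = 6: Horner steps 3 → 1 → 1, so m(6) = 1.
  α_4 = 4: Horner steps 3 → 2 → 3, so m(4) = 3.
  α_5 = 3: Horner steps 3 → 6 → 6, so m(3) = 6.
Codeword c = [2, 6, 1, 3, 6] ∈ F_7^5.


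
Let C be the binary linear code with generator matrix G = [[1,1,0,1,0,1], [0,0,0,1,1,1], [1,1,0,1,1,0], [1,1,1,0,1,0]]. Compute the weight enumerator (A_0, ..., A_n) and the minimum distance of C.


Weight distribution: A_0 = 1, A_1 = 2, A_2 = 2, A_3 = 4, A_4 = 5, A_5 = 2. Minimum distance d = 1.

Enumerate all 2^4 = 16 messages m ∈ F_2^4.
For each, compute codeword c = mG in F_2^6, then tally its weight.
  m = 0000 → c = 000000, weight = 0.
  m = 1000 → c = 110101, weight = 4.
  m = 0100 → c = 000111, weight = 3.
  m = 1100 → c = 110010, weight = 3.
  m = 0010 → c = 110110, weight = 4.
  m = 1010 → c = 000011, weight = 2.
  m = 0110 → c = 110001, weight = 3.
  m = 1110 → c = 000100, weight = 1.
  m = 0001 → c = 111010, weight = 4.
  m = 1001 → c = 001111, weight = 4.
  m = 0101 → c = 111101, weight = 5.
  m = 1101 → c = 001000, weight = 1.
  m = 0011 → c = 001100, weight = 2.
  m = 1011 → c = 111001, weight = 4.
  m = 0111 → c = 001011, weight = 3.
  m = 1111 → c = 111110, weight = 5.
Tally weights:
  weight 0: 1 codewords.
  weight 1: 2 codewords.
  weight 2: 2 codewords.
  weight 3: 4 codewords.
  weight 4: 5 codewords.
  weight 5: 2 codewords.
Minimum distance d = smallest w > 0 with A_w > 0 = 1.
Sanity: Σ A_w = 16 = 2^4 = 16 ✓.


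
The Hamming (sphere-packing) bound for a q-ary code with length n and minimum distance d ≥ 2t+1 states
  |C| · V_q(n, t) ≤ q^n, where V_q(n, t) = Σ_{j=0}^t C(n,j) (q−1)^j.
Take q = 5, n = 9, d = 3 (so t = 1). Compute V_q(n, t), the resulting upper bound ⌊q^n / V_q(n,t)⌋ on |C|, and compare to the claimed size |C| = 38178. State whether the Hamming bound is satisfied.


V_q(n, t) = 37, q^n = 1953125, Hamming bound = 52787, |C| = 38178 ≤ bound (satisfied).

Step 1: Compute V_q(n, t) = Σ_{j=0}^1 C(n, j) (q−1)^j.
  j = 0: C(9,0)·(4)^0 = 1·1 = 1.
  j = 1: C(9,1)·(4)^1 = 9·4 = 36.
  V_q(n, t) = 1 + 36 = 37.
Step 2: q^n = 5^9 = 1953125.
Step 3: Hamming bound ⌊q^n / V_q(n,t)⌋ = ⌊1953125/37⌋ = 52787.
Step 4: Compare |C| = 38178 to 52787: satisfied.
The claimed |C| lies below the Hamming bound.


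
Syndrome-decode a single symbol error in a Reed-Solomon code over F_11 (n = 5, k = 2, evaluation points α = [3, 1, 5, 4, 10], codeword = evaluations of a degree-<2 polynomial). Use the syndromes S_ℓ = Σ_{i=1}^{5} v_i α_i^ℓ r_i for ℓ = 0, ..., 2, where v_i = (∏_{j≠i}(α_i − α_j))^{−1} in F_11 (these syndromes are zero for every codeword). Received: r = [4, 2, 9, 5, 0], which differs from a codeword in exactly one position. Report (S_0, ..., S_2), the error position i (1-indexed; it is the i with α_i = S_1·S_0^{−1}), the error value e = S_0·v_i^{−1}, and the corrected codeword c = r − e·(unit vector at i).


S = (9, 1, 5), error at position 3, error magnitude e = 3, c = [4, 2, 6, 5, 0].

Step 1: column multipliers v_i = (∏_{j≠i}(α_i − α_j))^{−1} mod 11.
  i = 1 (α = 3): (3−1)(3−5)(3−4)(3−10) = 2·(−2)·(−1)·(−7) = −28 ≡ 5, so v_1 = 5^{−1} = 9 (mod 11).
  i = 2 (α = 1): (1−3)(1−5)(1−4)(1−10) = (−2)·(−4)·(−3)·(−9) = 216 ≡ 7, so v_2 = 7^{−1} = 8 (mod 11).
  i = 3 (α = 5): (5−3)(5−1)(5−4)(5−10) = 2·4·1·(−5) = −40 ≡ 4, so v_3 = 4^{−1} = 3 (mod 11).
  i = 4 (α = 4): (4−3)(4−1)(4−5)(4−10) = 1·3·(−1)·(−6) = 18 ≡ 7, so v_4 = 7^{−1} = 8 (mod 11).
  i = 5 (α = 10): (10−3)(10−1)(10−5)(10−4) = 7·9·5·6 = 1890 ≡ 9, so v_5 = 9^{−1} = 5 (mod 11).
  v = [9, 8, 3, 8, 5].
Step 2: syndromes of r = [4, 2, 9, 5, 0] (all sums mod 11).
  S_0 = Σ v_i r_i = 9·4 + 8·2 + 3·9 + 8·5 + 5·0 = 119 ≡ 9.
  S_1 = Σ v_i α_i r_i = 9·3·4 + 8·1·2 + 3·5·9 + 8·4·5 + 5·10·0 = 419 ≡ 1.
  α_i^2 mod 11 = [9, 1, 3, 5, 1].
  S_2 = Σ v_i α_i^2 r_i = 9·9·4 + 8·1·2 + 3·3·9 + 8·5·5 + 5·1·0 = 621 ≡ 5.
  S = (9, 1, 5) ≠ 0, so r is not a codeword (an error is present).
Step 3: locate the error. For a single error e at position i, S_ℓ = v_i·e·α_i^ℓ, so α_err = S_1/S_0.
  S_0^{−1} = 9^{−1} = 5 (mod 11), so α_err = 1·5 = 5 ≡ 5 = α_3. Error position i = 3.
  Consistency check: S_2/S_1 = 5·1 = 5 ≡ 5 = α_err ✓ (single-error assumption holds).
Step 4: error magnitude e = S_0/v_3 = S_0·∏_{j≠3}(α_3 − α_j) = 9·4 = 36 ≡ 3 (mod 11).
Step 5: correct position 3: c_3 = r_3 − e = 9 − 3 ≡ 6 (mod 11). Hence c = [4, 2, 6, 5, 0].
  Check: interpolating c through the α_i gives m(x) = 1 + 1·x (degree < 2) with m(α_i) = c_i for every i, so c is indeed a codeword.
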